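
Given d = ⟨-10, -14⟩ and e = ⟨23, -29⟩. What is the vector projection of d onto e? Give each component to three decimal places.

d · e = (-10)·23 + (-14)·(-29) = -230 + 406 = 176
|e|² = 529 + 841 = 1370
proj_e d = (176/1370) · (23, -29) ≈ (2.955, -3.726)

(2.955, -3.726)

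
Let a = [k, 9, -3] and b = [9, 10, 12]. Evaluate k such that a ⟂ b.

-6

a · b = k·9 + 9·10 + (-3)·12 = 54 + 9k
Set equal to 0: 9k = -54, so k = -6.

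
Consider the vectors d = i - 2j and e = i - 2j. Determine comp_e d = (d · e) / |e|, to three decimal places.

2.236

d · e = 1·1 + (-2)·(-2) = 1 + 4 = 5
|e| = √(1 + 4) = √5 ≈ 2.2361
comp_e d = 5 / √5 ≈ 2.236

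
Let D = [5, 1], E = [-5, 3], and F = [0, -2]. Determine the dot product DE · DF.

44

DE = E − D = (-10, 2)
DF = F − D = (-5, -3)
DE · DF = (-10)·(-5) + 2·(-3) = 50 - 6 = 44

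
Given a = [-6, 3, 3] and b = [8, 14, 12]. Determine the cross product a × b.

i: 3·12 - 3·14 = 36 - 42 = -6
j: 3·8 - (-6)·12 = 24 - (-72) = 96
k: (-6)·14 - 3·8 = -84 - 24 = -108
a × b = (-6, 96, -108)

(-6, 96, -108)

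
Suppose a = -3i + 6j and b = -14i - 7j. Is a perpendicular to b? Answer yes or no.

yes

a · b = (-3)·(-14) + 6·(-7) = 42 - 42 = 0
Zero, so the vectors are orthogonal.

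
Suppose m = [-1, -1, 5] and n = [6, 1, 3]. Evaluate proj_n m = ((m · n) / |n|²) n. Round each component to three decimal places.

(1.043, 0.174, 0.522)

m · n = (-1)·6 + (-1)·1 + 5·3 = -6 - 1 + 15 = 8
|n|² = 36 + 1 + 9 = 46
proj_n m = (8/46) · (6, 1, 3) ≈ (1.043, 0.174, 0.522)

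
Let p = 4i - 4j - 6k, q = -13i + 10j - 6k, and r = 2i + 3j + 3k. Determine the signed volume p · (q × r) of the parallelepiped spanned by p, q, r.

438

q × r:
i: 10·3 - (-6)·3 = 30 - (-18) = 48
j: (-6)·2 - (-13)·3 = -12 - (-39) = 27
k: (-13)·3 - 10·2 = -39 - 20 = -59
q × r = (48, 27, -59)
p · (q × r) = 4·48 + (-4)·27 + (-6)·(-59) = 192 - 108 + 354 = 438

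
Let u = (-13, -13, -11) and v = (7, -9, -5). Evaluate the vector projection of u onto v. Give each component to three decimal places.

u · v = (-13)·7 + (-13)·(-9) + (-11)·(-5) = -91 + 117 + 55 = 81
|v|² = 49 + 81 + 25 = 155
proj_v u = (81/155) · (7, -9, -5) ≈ (3.658, -4.703, -2.613)

(3.658, -4.703, -2.613)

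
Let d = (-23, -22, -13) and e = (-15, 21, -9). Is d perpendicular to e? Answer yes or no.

d · e = (-23)·(-15) + (-22)·21 + (-13)·(-9) = 345 - 462 + 117 = 0
Zero, so the vectors are orthogonal.

yes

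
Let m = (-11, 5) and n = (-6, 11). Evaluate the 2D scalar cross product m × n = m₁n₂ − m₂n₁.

(-11)·11 - 5·(-6) = -121 - (-30) = -91

-91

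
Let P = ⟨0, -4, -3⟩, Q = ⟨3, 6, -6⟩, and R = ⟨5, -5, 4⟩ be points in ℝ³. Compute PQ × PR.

(67, -36, -53)

PQ = (3, 10, -3)
PR = (5, -1, 7)
i: 10·7 - (-3)·(-1) = 70 - 3 = 67
j: (-3)·5 - 3·7 = -15 - 21 = -36
k: 3·(-1) - 10·5 = -3 - 50 = -53
PQ × PR = (67, -36, -53)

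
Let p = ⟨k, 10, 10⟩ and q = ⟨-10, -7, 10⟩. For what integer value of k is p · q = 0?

p · q = k·(-10) + 10·(-7) + 10·10 = 30 - 10k
Set equal to 0: -10k = -30, so k = 3.

3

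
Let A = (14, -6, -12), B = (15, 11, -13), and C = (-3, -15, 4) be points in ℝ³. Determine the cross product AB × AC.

AB = (1, 17, -1)
AC = (-17, -9, 16)
i: 17·16 - (-1)·(-9) = 272 - 9 = 263
j: (-1)·(-17) - 1·16 = 17 - 16 = 1
k: 1·(-9) - 17·(-17) = -9 - (-289) = 280
AB × AC = (263, 1, 280)

(263, 1, 280)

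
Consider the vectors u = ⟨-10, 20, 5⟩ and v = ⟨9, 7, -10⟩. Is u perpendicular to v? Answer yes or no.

u · v = (-10)·9 + 20·7 + 5·(-10) = -90 + 140 - 50 = 0
Zero, so the vectors are orthogonal.

yes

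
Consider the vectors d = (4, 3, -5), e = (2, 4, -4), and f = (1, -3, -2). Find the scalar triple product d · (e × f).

e × f:
i: 4·(-2) - (-4)·(-3) = -8 - 12 = -20
j: (-4)·1 - 2·(-2) = -4 - (-4) = 0
k: 2·(-3) - 4·1 = -6 - 4 = -10
e × f = (-20, 0, -10)
d · (e × f) = 4·(-20) + 3·0 + (-5)·(-10) = -80 + 0 + 50 = -30

-30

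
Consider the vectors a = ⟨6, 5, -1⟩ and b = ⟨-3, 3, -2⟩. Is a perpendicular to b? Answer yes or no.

no

a · b = 6·(-3) + 5·3 + (-1)·(-2) = -18 + 15 + 2 = -1
Nonzero, so the vectors are not orthogonal.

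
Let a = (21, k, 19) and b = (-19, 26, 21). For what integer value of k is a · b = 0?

a · b = 21·(-19) + k·26 + 19·21 = 0 + 26k
Set equal to 0: 26k = 0, so k = 0.

0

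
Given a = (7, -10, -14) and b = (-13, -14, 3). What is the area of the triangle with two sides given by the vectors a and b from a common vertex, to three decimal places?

i: (-10)·3 - (-14)·(-14) = -30 - 196 = -226
j: (-14)·(-13) - 7·3 = 182 - 21 = 161
k: 7·(-14) - (-10)·(-13) = -98 - 130 = -228
a × b = (-226, 161, -228)
|a × b| = √((-226)² + 161² + (-228)²) = √128981 ≈ 359.1392
area = ½ · 359.1392 ≈ 179.570

179.570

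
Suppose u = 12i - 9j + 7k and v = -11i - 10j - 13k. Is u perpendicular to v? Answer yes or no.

no

u · v = 12·(-11) + (-9)·(-10) + 7·(-13) = -132 + 90 - 91 = -133
Nonzero, so the vectors are not orthogonal.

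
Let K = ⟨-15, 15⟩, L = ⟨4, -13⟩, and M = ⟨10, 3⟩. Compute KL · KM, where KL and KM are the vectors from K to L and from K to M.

811

KL = L − K = (19, -28)
KM = M − K = (25, -12)
KL · KM = 19·25 + (-28)·(-12) = 475 + 336 = 811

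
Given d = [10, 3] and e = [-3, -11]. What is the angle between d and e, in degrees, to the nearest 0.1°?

122.0

d · e = 10·(-3) + 3·(-11) = -30 - 33 = -63
|d|² = 100 + 9 = 109,  |d| = √109 ≈ 10.440307
|e|² = 9 + 121 = 130,  |e| = √130 ≈ 11.401754
cos θ = -63 / (10.440307 · 11.401754) ≈ -0.52924
θ = arccos(-0.52924) ≈ 122.0°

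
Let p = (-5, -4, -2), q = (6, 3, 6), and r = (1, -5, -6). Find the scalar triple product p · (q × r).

-162

q × r:
i: 3·(-6) - 6·(-5) = -18 - (-30) = 12
j: 6·1 - 6·(-6) = 6 - (-36) = 42
k: 6·(-5) - 3·1 = -30 - 3 = -33
q × r = (12, 42, -33)
p · (q × r) = (-5)·12 + (-4)·42 + (-2)·(-33) = -60 - 168 + 66 = -162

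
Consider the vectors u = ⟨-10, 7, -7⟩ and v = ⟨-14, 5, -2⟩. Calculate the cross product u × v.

(21, 78, 48)

i: 7·(-2) - (-7)·5 = -14 - (-35) = 21
j: (-7)·(-14) - (-10)·(-2) = 98 - 20 = 78
k: (-10)·5 - 7·(-14) = -50 - (-98) = 48
u × v = (21, 78, 48)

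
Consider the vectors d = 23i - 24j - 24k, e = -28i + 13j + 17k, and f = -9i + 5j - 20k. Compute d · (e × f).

9729

e × f:
i: 13·(-20) - 17·5 = -260 - 85 = -345
j: 17·(-9) - (-28)·(-20) = -153 - 560 = -713
k: (-28)·5 - 13·(-9) = -140 - (-117) = -23
e × f = (-345, -713, -23)
d · (e × f) = 23·(-345) + (-24)·(-713) + (-24)·(-23) = -7935 + 17112 + 552 = 9729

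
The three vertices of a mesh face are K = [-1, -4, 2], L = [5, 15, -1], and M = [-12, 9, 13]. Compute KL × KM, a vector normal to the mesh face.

(248, -33, 287)

KL = (6, 19, -3)
KM = (-11, 13, 11)
i: 19·11 - (-3)·13 = 209 - (-39) = 248
j: (-3)·(-11) - 6·11 = 33 - 66 = -33
k: 6·13 - 19·(-11) = 78 - (-209) = 287
KL × KM = (248, -33, 287)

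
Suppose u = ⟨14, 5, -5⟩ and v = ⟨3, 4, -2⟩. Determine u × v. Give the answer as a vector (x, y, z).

(10, 13, 41)

i: 5·(-2) - (-5)·4 = -10 - (-20) = 10
j: (-5)·3 - 14·(-2) = -15 - (-28) = 13
k: 14·4 - 5·3 = 56 - 15 = 41
u × v = (10, 13, 41)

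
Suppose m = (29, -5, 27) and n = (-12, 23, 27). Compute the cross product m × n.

i: (-5)·27 - 27·23 = -135 - 621 = -756
j: 27·(-12) - 29·27 = -324 - 783 = -1107
k: 29·23 - (-5)·(-12) = 667 - 60 = 607
m × n = (-756, -1107, 607)

(-756, -1107, 607)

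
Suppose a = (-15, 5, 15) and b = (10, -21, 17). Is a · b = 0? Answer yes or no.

a · b = (-15)·10 + 5·(-21) + 15·17 = -150 - 105 + 255 = 0
Zero, so the vectors are orthogonal.

yes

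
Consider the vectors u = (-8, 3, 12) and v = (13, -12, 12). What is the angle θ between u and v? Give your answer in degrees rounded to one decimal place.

89.3

u · v = (-8)·13 + 3·(-12) + 12·12 = -104 - 36 + 144 = 4
|u|² = 64 + 9 + 144 = 217,  |u| = √217 ≈ 14.730920
|v|² = 169 + 144 + 144 = 457,  |v| = √457 ≈ 21.377558
cos θ = 4 / (14.730920 · 21.377558) ≈ 0.01270
θ = arccos(0.01270) ≈ 89.3°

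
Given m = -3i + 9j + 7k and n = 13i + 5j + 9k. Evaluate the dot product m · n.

m · n = (-3)·13 + 9·5 + 7·9 = -39 + 45 + 63 = 69

69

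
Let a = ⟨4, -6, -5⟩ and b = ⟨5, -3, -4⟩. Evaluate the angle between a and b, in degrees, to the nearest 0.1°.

20.8

a · b = 4·5 + (-6)·(-3) + (-5)·(-4) = 20 + 18 + 20 = 58
|a|² = 16 + 36 + 25 = 77,  |a| = √77 ≈ 8.774964
|b|² = 25 + 9 + 16 = 50,  |b| = √50 ≈ 7.071068
cos θ = 58 / (8.774964 · 7.071068) ≈ 0.93475
θ = arccos(0.93475) ≈ 20.8°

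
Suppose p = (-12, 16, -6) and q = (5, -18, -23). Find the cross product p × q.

(-476, -306, 136)

i: 16·(-23) - (-6)·(-18) = -368 - 108 = -476
j: (-6)·5 - (-12)·(-23) = -30 - 276 = -306
k: (-12)·(-18) - 16·5 = 216 - 80 = 136
p × q = (-476, -306, 136)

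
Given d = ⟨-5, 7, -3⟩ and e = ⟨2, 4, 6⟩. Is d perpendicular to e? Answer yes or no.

yes

d · e = (-5)·2 + 7·4 + (-3)·6 = -10 + 28 - 18 = 0
Zero, so the vectors are orthogonal.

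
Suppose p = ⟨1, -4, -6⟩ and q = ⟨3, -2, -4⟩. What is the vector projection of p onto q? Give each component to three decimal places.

p · q = 1·3 + (-4)·(-2) + (-6)·(-4) = 3 + 8 + 24 = 35
|q|² = 9 + 4 + 16 = 29
proj_q p = (35/29) · (3, -2, -4) ≈ (3.621, -2.414, -4.828)

(3.621, -2.414, -4.828)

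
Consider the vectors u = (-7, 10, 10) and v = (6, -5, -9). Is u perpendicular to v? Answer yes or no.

no

u · v = (-7)·6 + 10·(-5) + 10·(-9) = -42 - 50 - 90 = -182
Nonzero, so the vectors are not orthogonal.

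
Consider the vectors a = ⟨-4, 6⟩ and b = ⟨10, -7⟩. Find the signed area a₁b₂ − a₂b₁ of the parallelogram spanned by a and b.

-32

(-4)·(-7) - 6·10 = 28 - 60 = -32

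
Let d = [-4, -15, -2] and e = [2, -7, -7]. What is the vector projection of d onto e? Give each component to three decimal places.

d · e = (-4)·2 + (-15)·(-7) + (-2)·(-7) = -8 + 105 + 14 = 111
|e|² = 4 + 49 + 49 = 102
proj_e d = (111/102) · (2, -7, -7) ≈ (2.176, -7.618, -7.618)

(2.176, -7.618, -7.618)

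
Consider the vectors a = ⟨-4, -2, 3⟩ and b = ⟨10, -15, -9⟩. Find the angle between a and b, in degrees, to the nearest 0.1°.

a · b = (-4)·10 + (-2)·(-15) + 3·(-9) = -40 + 30 - 27 = -37
|a|² = 16 + 4 + 9 = 29,  |a| = √29 ≈ 5.385165
|b|² = 100 + 225 + 81 = 406,  |b| = √406 ≈ 20.149442
cos θ = -37 / (5.385165 · 20.149442) ≈ -0.34099
θ = arccos(-0.34099) ≈ 109.9°

109.9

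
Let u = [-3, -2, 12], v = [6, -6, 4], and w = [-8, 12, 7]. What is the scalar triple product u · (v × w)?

v × w:
i: (-6)·7 - 4·12 = -42 - 48 = -90
j: 4·(-8) - 6·7 = -32 - 42 = -74
k: 6·12 - (-6)·(-8) = 72 - 48 = 24
v × w = (-90, -74, 24)
u · (v × w) = (-3)·(-90) + (-2)·(-74) + 12·24 = 270 + 148 + 288 = 706

706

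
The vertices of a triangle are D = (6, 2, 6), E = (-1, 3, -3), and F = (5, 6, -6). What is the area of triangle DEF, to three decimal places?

41.623

DE = (-7, 1, -9),  DF = (-1, 4, -12)
i: 1·(-12) - (-9)·4 = -12 - (-36) = 24
j: (-9)·(-1) - (-7)·(-12) = 9 - 84 = -75
k: (-7)·4 - 1·(-1) = -28 - (-1) = -27
DE × DF = (24, -75, -27)
|DE × DF| = √6930 ≈ 83.2466
area = ½ · 83.2466 ≈ 41.623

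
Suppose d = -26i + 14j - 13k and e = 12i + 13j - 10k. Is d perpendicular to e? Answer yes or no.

yes

d · e = (-26)·12 + 14·13 + (-13)·(-10) = -312 + 182 + 130 = 0
Zero, so the vectors are orthogonal.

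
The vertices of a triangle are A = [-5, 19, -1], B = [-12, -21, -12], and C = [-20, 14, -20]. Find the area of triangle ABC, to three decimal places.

452.016

AB = (-7, -40, -11),  AC = (-15, -5, -19)
i: (-40)·(-19) - (-11)·(-5) = 760 - 55 = 705
j: (-11)·(-15) - (-7)·(-19) = 165 - 133 = 32
k: (-7)·(-5) - (-40)·(-15) = 35 - 600 = -565
AB × AC = (705, 32, -565)
|AB × AC| = √817274 ≈ 904.0321
area = ½ · 904.0321 ≈ 452.016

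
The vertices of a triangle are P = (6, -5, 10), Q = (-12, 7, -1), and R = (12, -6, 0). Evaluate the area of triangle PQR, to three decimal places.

141.945

PQ = (-18, 12, -11),  PR = (6, -1, -10)
i: 12·(-10) - (-11)·(-1) = -120 - 11 = -131
j: (-11)·6 - (-18)·(-10) = -66 - 180 = -246
k: (-18)·(-1) - 12·6 = 18 - 72 = -54
PQ × PR = (-131, -246, -54)
|PQ × PR| = √80593 ≈ 283.8891
area = ½ · 283.8891 ≈ 141.945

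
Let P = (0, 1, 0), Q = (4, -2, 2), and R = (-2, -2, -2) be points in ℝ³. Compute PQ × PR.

PQ = (4, -3, 2)
PR = (-2, -3, -2)
i: (-3)·(-2) - 2·(-3) = 6 - (-6) = 12
j: 2·(-2) - 4·(-2) = -4 - (-8) = 4
k: 4·(-3) - (-3)·(-2) = -12 - 6 = -18
PQ × PR = (12, 4, -18)

(12, 4, -18)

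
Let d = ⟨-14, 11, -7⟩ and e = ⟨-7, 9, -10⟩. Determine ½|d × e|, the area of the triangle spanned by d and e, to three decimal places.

56.769

i: 11·(-10) - (-7)·9 = -110 - (-63) = -47
j: (-7)·(-7) - (-14)·(-10) = 49 - 140 = -91
k: (-14)·9 - 11·(-7) = -126 - (-77) = -49
d × e = (-47, -91, -49)
|d × e| = √((-47)² + (-91)² + (-49)²) = √12891 ≈ 113.5385
area = ½ · 113.5385 ≈ 56.769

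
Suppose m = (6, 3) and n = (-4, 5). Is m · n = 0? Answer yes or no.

no

m · n = 6·(-4) + 3·5 = -24 + 15 = -9
Nonzero, so the vectors are not orthogonal.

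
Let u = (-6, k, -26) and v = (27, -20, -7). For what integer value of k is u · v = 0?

1

u · v = (-6)·27 + k·(-20) + (-26)·(-7) = 20 - 20k
Set equal to 0: -20k = -20, so k = 1.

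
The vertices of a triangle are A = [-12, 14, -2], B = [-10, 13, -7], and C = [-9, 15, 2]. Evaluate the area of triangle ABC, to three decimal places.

AB = (2, -1, -5),  AC = (3, 1, 4)
i: (-1)·4 - (-5)·1 = -4 - (-5) = 1
j: (-5)·3 - 2·4 = -15 - 8 = -23
k: 2·1 - (-1)·3 = 2 - (-3) = 5
AB × AC = (1, -23, 5)
|AB × AC| = √555 ≈ 23.5584
area = ½ · 23.5584 ≈ 11.779

11.779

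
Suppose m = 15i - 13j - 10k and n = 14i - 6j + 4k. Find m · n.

248

m · n = 15·14 + (-13)·(-6) + (-10)·4 = 210 + 78 - 40 = 248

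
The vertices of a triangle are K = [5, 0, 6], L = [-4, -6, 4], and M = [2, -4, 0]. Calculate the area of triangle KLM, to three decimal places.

29.206

KL = (-9, -6, -2),  KM = (-3, -4, -6)
i: (-6)·(-6) - (-2)·(-4) = 36 - 8 = 28
j: (-2)·(-3) - (-9)·(-6) = 6 - 54 = -48
k: (-9)·(-4) - (-6)·(-3) = 36 - 18 = 18
KL × KM = (28, -48, 18)
|KL × KM| = √3412 ≈ 58.4123
area = ½ · 58.4123 ≈ 29.206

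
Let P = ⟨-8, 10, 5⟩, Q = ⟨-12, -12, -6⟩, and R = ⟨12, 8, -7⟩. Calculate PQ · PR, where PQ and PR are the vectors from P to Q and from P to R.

PQ = Q − P = (-4, -22, -11)
PR = R − P = (20, -2, -12)
PQ · PR = (-4)·20 + (-22)·(-2) + (-11)·(-12) = -80 + 44 + 132 = 96

96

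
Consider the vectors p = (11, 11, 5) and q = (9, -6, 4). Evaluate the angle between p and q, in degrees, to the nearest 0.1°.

p · q = 11·9 + 11·(-6) + 5·4 = 99 - 66 + 20 = 53
|p|² = 121 + 121 + 25 = 267,  |p| = √267 ≈ 16.340135
|q|² = 81 + 36 + 16 = 133,  |q| = √133 ≈ 11.532563
cos θ = 53 / (16.340135 · 11.532563) ≈ 0.28125
θ = arccos(0.28125) ≈ 73.7°

73.7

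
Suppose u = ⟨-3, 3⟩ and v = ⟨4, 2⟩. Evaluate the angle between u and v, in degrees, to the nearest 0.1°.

u · v = (-3)·4 + 3·2 = -12 + 6 = -6
|u|² = 9 + 9 = 18,  |u| = √18 ≈ 4.242641
|v|² = 16 + 4 = 20,  |v| = √20 ≈ 4.472136
cos θ = -6 / (4.242641 · 4.472136) ≈ -0.31623
θ = arccos(-0.31623) ≈ 108.4°

108.4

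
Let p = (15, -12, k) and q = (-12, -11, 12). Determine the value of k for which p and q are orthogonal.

p · q = 15·(-12) + (-12)·(-11) + k·12 = -48 + 12k
Set equal to 0: 12k = 48, so k = 4.

4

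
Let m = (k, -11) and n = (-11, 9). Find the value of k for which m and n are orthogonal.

-9

m · n = k·(-11) + (-11)·9 = -99 - 11k
Set equal to 0: -11k = 99, so k = -9.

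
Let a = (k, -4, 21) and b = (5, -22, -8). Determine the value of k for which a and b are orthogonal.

16

a · b = k·5 + (-4)·(-22) + 21·(-8) = -80 + 5k
Set equal to 0: 5k = 80, so k = 16.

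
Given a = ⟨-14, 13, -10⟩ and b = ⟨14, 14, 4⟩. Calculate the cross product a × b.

i: 13·4 - (-10)·14 = 52 - (-140) = 192
j: (-10)·14 - (-14)·4 = -140 - (-56) = -84
k: (-14)·14 - 13·14 = -196 - 182 = -378
a × b = (192, -84, -378)

(192, -84, -378)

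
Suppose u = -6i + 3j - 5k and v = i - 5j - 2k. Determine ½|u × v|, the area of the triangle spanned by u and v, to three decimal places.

i: 3·(-2) - (-5)·(-5) = -6 - 25 = -31
j: (-5)·1 - (-6)·(-2) = -5 - 12 = -17
k: (-6)·(-5) - 3·1 = 30 - 3 = 27
u × v = (-31, -17, 27)
|u × v| = √((-31)² + (-17)² + 27²) = √1979 ≈ 44.4860
area = ½ · 44.4860 ≈ 22.243

22.243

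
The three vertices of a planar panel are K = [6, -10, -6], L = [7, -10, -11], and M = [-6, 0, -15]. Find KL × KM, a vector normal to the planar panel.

KL = (1, 0, -5)
KM = (-12, 10, -9)
i: 0·(-9) - (-5)·10 = 0 - (-50) = 50
j: (-5)·(-12) - 1·(-9) = 60 - (-9) = 69
k: 1·10 - 0·(-12) = 10 - 0 = 10
KL × KM = (50, 69, 10)

(50, 69, 10)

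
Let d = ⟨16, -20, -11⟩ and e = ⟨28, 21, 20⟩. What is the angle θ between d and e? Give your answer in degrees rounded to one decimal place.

99.8

d · e = 16·28 + (-20)·21 + (-11)·20 = 448 - 420 - 220 = -192
|d|² = 256 + 400 + 121 = 777,  |d| = √777 ≈ 27.874720
|e|² = 784 + 441 + 400 = 1625,  |e| = √1625 ≈ 40.311289
cos θ = -192 / (27.874720 · 40.311289) ≈ -0.17087
θ = arccos(-0.17087) ≈ 99.8°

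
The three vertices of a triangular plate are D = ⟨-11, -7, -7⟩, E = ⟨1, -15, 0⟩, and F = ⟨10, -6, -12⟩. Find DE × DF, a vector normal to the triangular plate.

DE = (12, -8, 7)
DF = (21, 1, -5)
i: (-8)·(-5) - 7·1 = 40 - 7 = 33
j: 7·21 - 12·(-5) = 147 - (-60) = 207
k: 12·1 - (-8)·21 = 12 - (-168) = 180
DE × DF = (33, 207, 180)

(33, 207, 180)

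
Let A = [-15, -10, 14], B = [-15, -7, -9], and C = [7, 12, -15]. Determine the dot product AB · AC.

AB = B − A = (0, 3, -23)
AC = C − A = (22, 22, -29)
AB · AC = 0·22 + 3·22 + (-23)·(-29) = 0 + 66 + 667 = 733

733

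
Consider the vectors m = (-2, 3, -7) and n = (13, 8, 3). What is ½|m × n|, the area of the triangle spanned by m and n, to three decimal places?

60.156

i: 3·3 - (-7)·8 = 9 - (-56) = 65
j: (-7)·13 - (-2)·3 = -91 - (-6) = -85
k: (-2)·8 - 3·13 = -16 - 39 = -55
m × n = (65, -85, -55)
|m × n| = √(65² + (-85)² + (-55)²) = √14475 ≈ 120.3121
area = ½ · 120.3121 ≈ 60.156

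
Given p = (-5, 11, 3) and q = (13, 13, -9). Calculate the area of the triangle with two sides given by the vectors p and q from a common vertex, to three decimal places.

i: 11·(-9) - 3·13 = -99 - 39 = -138
j: 3·13 - (-5)·(-9) = 39 - 45 = -6
k: (-5)·13 - 11·13 = -65 - 143 = -208
p × q = (-138, -6, -208)
|p × q| = √((-138)² + (-6)² + (-208)²) = √62344 ≈ 249.6878
area = ½ · 249.6878 ≈ 124.844

124.844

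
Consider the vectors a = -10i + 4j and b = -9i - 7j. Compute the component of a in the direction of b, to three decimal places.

a · b = (-10)·(-9) + 4·(-7) = 90 - 28 = 62
|b| = √(81 + 49) = √130 ≈ 11.4018
comp_b a = 62 / √130 ≈ 5.438

5.438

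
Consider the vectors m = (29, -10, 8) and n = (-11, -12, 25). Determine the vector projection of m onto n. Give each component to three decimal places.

m · n = 29·(-11) + (-10)·(-12) + 8·25 = -319 + 120 + 200 = 1
|n|² = 121 + 144 + 625 = 890
proj_n m = (1/890) · (-11, -12, 25) ≈ (-0.012, -0.013, 0.028)

(-0.012, -0.013, 0.028)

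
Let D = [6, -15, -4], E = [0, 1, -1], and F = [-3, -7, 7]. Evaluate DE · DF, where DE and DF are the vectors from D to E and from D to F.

215

DE = E − D = (-6, 16, 3)
DF = F − D = (-9, 8, 11)
DE · DF = (-6)·(-9) + 16·8 + 3·11 = 54 + 128 + 33 = 215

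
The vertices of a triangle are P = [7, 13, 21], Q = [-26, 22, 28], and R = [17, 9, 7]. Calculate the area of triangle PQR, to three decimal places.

PQ = (-33, 9, 7),  PR = (10, -4, -14)
i: 9·(-14) - 7·(-4) = -126 - (-28) = -98
j: 7·10 - (-33)·(-14) = 70 - 462 = -392
k: (-33)·(-4) - 9·10 = 132 - 90 = 42
PQ × PR = (-98, -392, 42)
|PQ × PR| = √165032 ≈ 406.2413
area = ½ · 406.2413 ≈ 203.121

203.121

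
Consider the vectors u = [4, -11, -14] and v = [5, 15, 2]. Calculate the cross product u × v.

(188, -78, 115)

i: (-11)·2 - (-14)·15 = -22 - (-210) = 188
j: (-14)·5 - 4·2 = -70 - 8 = -78
k: 4·15 - (-11)·5 = 60 - (-55) = 115
u × v = (188, -78, 115)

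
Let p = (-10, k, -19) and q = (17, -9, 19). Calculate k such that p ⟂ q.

-59

p · q = (-10)·17 + k·(-9) + (-19)·19 = -531 - 9k
Set equal to 0: -9k = 531, so k = -59.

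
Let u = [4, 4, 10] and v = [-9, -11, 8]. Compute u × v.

(142, -122, -8)

i: 4·8 - 10·(-11) = 32 - (-110) = 142
j: 10·(-9) - 4·8 = -90 - 32 = -122
k: 4·(-11) - 4·(-9) = -44 - (-36) = -8
u × v = (142, -122, -8)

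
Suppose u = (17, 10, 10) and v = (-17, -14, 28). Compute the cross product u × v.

(420, -646, -68)

i: 10·28 - 10·(-14) = 280 - (-140) = 420
j: 10·(-17) - 17·28 = -170 - 476 = -646
k: 17·(-14) - 10·(-17) = -238 - (-170) = -68
u × v = (420, -646, -68)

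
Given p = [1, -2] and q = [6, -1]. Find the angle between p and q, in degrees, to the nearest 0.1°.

54.0

p · q = 1·6 + (-2)·(-1) = 6 + 2 = 8
|p|² = 1 + 4 = 5,  |p| = √5 ≈ 2.236068
|q|² = 36 + 1 = 37,  |q| = √37 ≈ 6.082763
cos θ = 8 / (2.236068 · 6.082763) ≈ 0.58817
θ = arccos(0.58817) ≈ 54.0°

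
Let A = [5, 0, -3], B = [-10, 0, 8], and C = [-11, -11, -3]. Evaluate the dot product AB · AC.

AB = B − A = (-15, 0, 11)
AC = C − A = (-16, -11, 0)
AB · AC = (-15)·(-16) + 0·(-11) + 11·0 = 240 + 0 + 0 = 240

240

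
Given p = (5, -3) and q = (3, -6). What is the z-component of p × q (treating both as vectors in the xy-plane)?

-21

5·(-6) - (-3)·3 = -30 - (-9) = -21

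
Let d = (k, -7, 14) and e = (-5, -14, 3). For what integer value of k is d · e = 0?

d · e = k·(-5) + (-7)·(-14) + 14·3 = 140 - 5k
Set equal to 0: -5k = -140, so k = 28.

28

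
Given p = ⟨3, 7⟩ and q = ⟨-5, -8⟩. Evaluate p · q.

p · q = 3·(-5) + 7·(-8) = -15 - 56 = -71

-71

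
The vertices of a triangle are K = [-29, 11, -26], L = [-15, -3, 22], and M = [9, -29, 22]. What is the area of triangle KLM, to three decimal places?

849.322

KL = (14, -14, 48),  KM = (38, -40, 48)
i: (-14)·48 - 48·(-40) = -672 - (-1920) = 1248
j: 48·38 - 14·48 = 1824 - 672 = 1152
k: 14·(-40) - (-14)·38 = -560 - (-532) = -28
KL × KM = (1248, 1152, -28)
|KL × KM| = √2885392 ≈ 1698.6442
area = ½ · 1698.6442 ≈ 849.322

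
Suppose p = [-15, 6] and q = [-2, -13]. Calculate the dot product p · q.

p · q = (-15)·(-2) + 6·(-13) = 30 - 78 = -48

-48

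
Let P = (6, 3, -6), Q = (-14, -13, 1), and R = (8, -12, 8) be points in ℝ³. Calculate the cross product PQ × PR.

PQ = (-20, -16, 7)
PR = (2, -15, 14)
i: (-16)·14 - 7·(-15) = -224 - (-105) = -119
j: 7·2 - (-20)·14 = 14 - (-280) = 294
k: (-20)·(-15) - (-16)·2 = 300 - (-32) = 332
PQ × PR = (-119, 294, 332)

(-119, 294, 332)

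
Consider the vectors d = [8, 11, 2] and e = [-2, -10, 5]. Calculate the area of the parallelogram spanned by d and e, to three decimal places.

104.523

i: 11·5 - 2·(-10) = 55 - (-20) = 75
j: 2·(-2) - 8·5 = -4 - 40 = -44
k: 8·(-10) - 11·(-2) = -80 - (-22) = -58
d × e = (75, -44, -58)
|d × e| = √(75² + (-44)² + (-58)²) = √10925 ≈ 104.5227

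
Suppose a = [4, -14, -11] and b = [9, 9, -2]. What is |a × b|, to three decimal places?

225.064

i: (-14)·(-2) - (-11)·9 = 28 - (-99) = 127
j: (-11)·9 - 4·(-2) = -99 - (-8) = -91
k: 4·9 - (-14)·9 = 36 - (-126) = 162
a × b = (127, -91, 162)
|a × b| = √(127² + (-91)² + 162²) = √50654 ≈ 225.0644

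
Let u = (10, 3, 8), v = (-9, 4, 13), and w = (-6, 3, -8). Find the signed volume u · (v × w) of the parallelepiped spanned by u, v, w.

-1184

v × w:
i: 4·(-8) - 13·3 = -32 - 39 = -71
j: 13·(-6) - (-9)·(-8) = -78 - 72 = -150
k: (-9)·3 - 4·(-6) = -27 - (-24) = -3
v × w = (-71, -150, -3)
u · (v × w) = 10·(-71) + 3·(-150) + 8·(-3) = -710 - 450 - 24 = -1184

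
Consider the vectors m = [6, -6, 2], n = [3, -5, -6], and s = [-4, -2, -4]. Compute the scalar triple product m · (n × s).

-220

n × s:
i: (-5)·(-4) - (-6)·(-2) = 20 - 12 = 8
j: (-6)·(-4) - 3·(-4) = 24 - (-12) = 36
k: 3·(-2) - (-5)·(-4) = -6 - 20 = -26
n × s = (8, 36, -26)
m · (n × s) = 6·8 + (-6)·36 + 2·(-26) = 48 - 216 - 52 = -220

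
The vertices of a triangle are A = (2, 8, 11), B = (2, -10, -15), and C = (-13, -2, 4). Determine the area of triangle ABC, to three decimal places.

AB = (0, -18, -26),  AC = (-15, -10, -7)
i: (-18)·(-7) - (-26)·(-10) = 126 - 260 = -134
j: (-26)·(-15) - 0·(-7) = 390 - 0 = 390
k: 0·(-10) - (-18)·(-15) = 0 - 270 = -270
AB × AC = (-134, 390, -270)
|AB × AC| = √242956 ≈ 492.9057
area = ½ · 492.9057 ≈ 246.453

246.453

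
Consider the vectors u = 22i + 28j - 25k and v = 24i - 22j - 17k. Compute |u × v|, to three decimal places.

1562.078

i: 28·(-17) - (-25)·(-22) = -476 - 550 = -1026
j: (-25)·24 - 22·(-17) = -600 - (-374) = -226
k: 22·(-22) - 28·24 = -484 - 672 = -1156
u × v = (-1026, -226, -1156)
|u × v| = √((-1026)² + (-226)² + (-1156)²) = √2440088 ≈ 1562.0781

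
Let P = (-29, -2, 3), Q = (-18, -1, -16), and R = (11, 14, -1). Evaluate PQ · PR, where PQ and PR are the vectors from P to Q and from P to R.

532

PQ = Q − P = (11, 1, -19)
PR = R − P = (40, 16, -4)
PQ · PR = 11·40 + 1·16 + (-19)·(-4) = 440 + 16 + 76 = 532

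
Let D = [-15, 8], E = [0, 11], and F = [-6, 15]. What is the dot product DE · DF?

156

DE = E − D = (15, 3)
DF = F − D = (9, 7)
DE · DF = 15·9 + 3·7 = 135 + 21 = 156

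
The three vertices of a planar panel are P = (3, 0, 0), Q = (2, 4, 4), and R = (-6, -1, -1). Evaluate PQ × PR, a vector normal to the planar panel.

PQ = (-1, 4, 4)
PR = (-9, -1, -1)
i: 4·(-1) - 4·(-1) = -4 - (-4) = 0
j: 4·(-9) - (-1)·(-1) = -36 - 1 = -37
k: (-1)·(-1) - 4·(-9) = 1 - (-36) = 37
PQ × PR = (0, -37, 37)

(0, -37, 37)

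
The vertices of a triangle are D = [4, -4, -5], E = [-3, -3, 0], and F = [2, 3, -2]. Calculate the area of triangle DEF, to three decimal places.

28.957

DE = (-7, 1, 5),  DF = (-2, 7, 3)
i: 1·3 - 5·7 = 3 - 35 = -32
j: 5·(-2) - (-7)·3 = -10 - (-21) = 11
k: (-7)·7 - 1·(-2) = -49 - (-2) = -47
DE × DF = (-32, 11, -47)
|DE × DF| = √3354 ≈ 57.9137
area = ½ · 57.9137 ≈ 28.957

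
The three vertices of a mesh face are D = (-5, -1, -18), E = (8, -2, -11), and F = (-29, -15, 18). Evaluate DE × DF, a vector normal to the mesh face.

(62, -636, -206)

DE = (13, -1, 7)
DF = (-24, -14, 36)
i: (-1)·36 - 7·(-14) = -36 - (-98) = 62
j: 7·(-24) - 13·36 = -168 - 468 = -636
k: 13·(-14) - (-1)·(-24) = -182 - 24 = -206
DE × DF = (62, -636, -206)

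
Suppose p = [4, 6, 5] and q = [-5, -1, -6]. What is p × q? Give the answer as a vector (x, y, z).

i: 6·(-6) - 5·(-1) = -36 - (-5) = -31
j: 5·(-5) - 4·(-6) = -25 - (-24) = -1
k: 4·(-1) - 6·(-5) = -4 - (-30) = 26
p × q = (-31, -1, 26)

(-31, -1, 26)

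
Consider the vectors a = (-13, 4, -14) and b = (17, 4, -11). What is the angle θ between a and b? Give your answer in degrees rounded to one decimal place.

a · b = (-13)·17 + 4·4 + (-14)·(-11) = -221 + 16 + 154 = -51
|a|² = 169 + 16 + 196 = 381,  |a| = √381 ≈ 19.519221
|b|² = 289 + 16 + 121 = 426,  |b| = √426 ≈ 20.639767
cos θ = -51 / (19.519221 · 20.639767) ≈ -0.12659
θ = arccos(-0.12659) ≈ 97.3°

97.3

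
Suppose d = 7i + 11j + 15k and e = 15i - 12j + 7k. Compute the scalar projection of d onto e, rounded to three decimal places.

3.815

d · e = 7·15 + 11·(-12) + 15·7 = 105 - 132 + 105 = 78
|e| = √(225 + 144 + 49) = √418 ≈ 20.4450
comp_e d = 78 / √418 ≈ 3.815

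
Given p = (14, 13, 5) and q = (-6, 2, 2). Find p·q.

-48

p · q = 14·(-6) + 13·2 + 5·2 = -84 + 26 + 10 = -48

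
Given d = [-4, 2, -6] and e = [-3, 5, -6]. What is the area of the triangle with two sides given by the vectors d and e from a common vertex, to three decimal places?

i: 2·(-6) - (-6)·5 = -12 - (-30) = 18
j: (-6)·(-3) - (-4)·(-6) = 18 - 24 = -6
k: (-4)·5 - 2·(-3) = -20 - (-6) = -14
d × e = (18, -6, -14)
|d × e| = √(18² + (-6)² + (-14)²) = √556 ≈ 23.5797
area = ½ · 23.5797 ≈ 11.790

11.790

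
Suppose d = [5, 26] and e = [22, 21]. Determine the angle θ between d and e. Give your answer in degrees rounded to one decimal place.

35.4

d · e = 5·22 + 26·21 = 110 + 546 = 656
|d|² = 25 + 676 = 701,  |d| = √701 ≈ 26.476405
|e|² = 484 + 441 = 925,  |e| = √925 ≈ 30.413813
cos θ = 656 / (26.476405 · 30.413813) ≈ 0.81466
θ = arccos(0.81466) ≈ 35.4°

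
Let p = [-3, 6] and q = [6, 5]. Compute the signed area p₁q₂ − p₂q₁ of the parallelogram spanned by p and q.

(-3)·5 - 6·6 = -15 - 36 = -51

-51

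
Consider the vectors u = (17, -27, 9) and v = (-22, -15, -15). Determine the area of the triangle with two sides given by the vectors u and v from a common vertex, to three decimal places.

503.897

i: (-27)·(-15) - 9·(-15) = 405 - (-135) = 540
j: 9·(-22) - 17·(-15) = -198 - (-255) = 57
k: 17·(-15) - (-27)·(-22) = -255 - 594 = -849
u × v = (540, 57, -849)
|u × v| = √(540² + 57² + (-849)²) = √1015650 ≈ 1007.7946
area = ½ · 1007.7946 ≈ 503.897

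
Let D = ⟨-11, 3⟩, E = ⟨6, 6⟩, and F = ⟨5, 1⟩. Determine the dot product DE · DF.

DE = E − D = (17, 3)
DF = F − D = (16, -2)
DE · DF = 17·16 + 3·(-2) = 272 - 6 = 266

266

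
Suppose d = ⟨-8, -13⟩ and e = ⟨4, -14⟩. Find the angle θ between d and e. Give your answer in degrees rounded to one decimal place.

d · e = (-8)·4 + (-13)·(-14) = -32 + 182 = 150
|d|² = 64 + 169 = 233,  |d| = √233 ≈ 15.264338
|e|² = 16 + 196 = 212,  |e| = √212 ≈ 14.560220
cos θ = 150 / (15.264338 · 14.560220) ≈ 0.67491
θ = arccos(0.67491) ≈ 47.6°

47.6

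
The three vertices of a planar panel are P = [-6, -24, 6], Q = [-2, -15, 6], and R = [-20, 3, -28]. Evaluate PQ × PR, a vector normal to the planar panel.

PQ = (4, 9, 0)
PR = (-14, 27, -34)
i: 9·(-34) - 0·27 = -306 - 0 = -306
j: 0·(-14) - 4·(-34) = 0 - (-136) = 136
k: 4·27 - 9·(-14) = 108 - (-126) = 234
PQ × PR = (-306, 136, 234)

(-306, 136, 234)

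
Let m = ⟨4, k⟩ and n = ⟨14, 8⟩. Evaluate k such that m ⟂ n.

m · n = 4·14 + k·8 = 56 + 8k
Set equal to 0: 8k = -56, so k = -7.

-7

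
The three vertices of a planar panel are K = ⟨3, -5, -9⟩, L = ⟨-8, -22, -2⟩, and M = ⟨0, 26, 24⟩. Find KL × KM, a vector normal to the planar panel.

(-778, 342, -392)

KL = (-11, -17, 7)
KM = (-3, 31, 33)
i: (-17)·33 - 7·31 = -561 - 217 = -778
j: 7·(-3) - (-11)·33 = -21 - (-363) = 342
k: (-11)·31 - (-17)·(-3) = -341 - 51 = -392
KL × KM = (-778, 342, -392)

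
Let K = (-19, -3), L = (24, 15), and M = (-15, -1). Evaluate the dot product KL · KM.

208

KL = L − K = (43, 18)
KM = M − K = (4, 2)
KL · KM = 43·4 + 18·2 = 172 + 36 = 208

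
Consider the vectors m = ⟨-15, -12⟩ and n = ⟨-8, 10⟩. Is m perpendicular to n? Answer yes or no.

yes

m · n = (-15)·(-8) + (-12)·10 = 120 - 120 = 0
Zero, so the vectors are orthogonal.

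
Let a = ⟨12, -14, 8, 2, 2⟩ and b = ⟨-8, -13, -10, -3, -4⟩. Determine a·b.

-8

a · b = 12·(-8) + (-14)·(-13) + 8·(-10) + 2·(-3) + 2·(-4) = -96 + 182 - 80 - 6 - 8 = -8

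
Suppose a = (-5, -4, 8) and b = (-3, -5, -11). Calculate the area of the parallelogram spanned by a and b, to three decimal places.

116.043

i: (-4)·(-11) - 8·(-5) = 44 - (-40) = 84
j: 8·(-3) - (-5)·(-11) = -24 - 55 = -79
k: (-5)·(-5) - (-4)·(-3) = 25 - 12 = 13
a × b = (84, -79, 13)
|a × b| = √(84² + (-79)² + 13²) = √13466 ≈ 116.0431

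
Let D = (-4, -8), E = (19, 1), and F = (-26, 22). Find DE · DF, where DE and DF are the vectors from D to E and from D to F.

-236

DE = E − D = (23, 9)
DF = F − D = (-22, 30)
DE · DF = 23·(-22) + 9·30 = -506 + 270 = -236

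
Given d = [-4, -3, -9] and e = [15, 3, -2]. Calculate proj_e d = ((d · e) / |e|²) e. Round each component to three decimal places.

(-3.214, -0.643, 0.429)

d · e = (-4)·15 + (-3)·3 + (-9)·(-2) = -60 - 9 + 18 = -51
|e|² = 225 + 9 + 4 = 238
proj_e d = (-51/238) · (15, 3, -2) ≈ (-3.214, -0.643, 0.429)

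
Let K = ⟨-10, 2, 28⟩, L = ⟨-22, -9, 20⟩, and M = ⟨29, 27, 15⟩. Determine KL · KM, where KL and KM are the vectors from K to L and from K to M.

-639

KL = L − K = (-12, -11, -8)
KM = M − K = (39, 25, -13)
KL · KM = (-12)·39 + (-11)·25 + (-8)·(-13) = -468 - 275 + 104 = -639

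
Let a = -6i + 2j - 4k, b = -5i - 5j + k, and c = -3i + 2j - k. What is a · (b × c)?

b × c:
i: (-5)·(-1) - 1·2 = 5 - 2 = 3
j: 1·(-3) - (-5)·(-1) = -3 - 5 = -8
k: (-5)·2 - (-5)·(-3) = -10 - 15 = -25
b × c = (3, -8, -25)
a · (b × c) = (-6)·3 + 2·(-8) + (-4)·(-25) = -18 - 16 + 100 = 66

66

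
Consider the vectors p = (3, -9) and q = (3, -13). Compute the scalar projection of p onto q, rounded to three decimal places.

9.444

p · q = 3·3 + (-9)·(-13) = 9 + 117 = 126
|q| = √(9 + 169) = √178 ≈ 13.3417
comp_q p = 126 / √178 ≈ 9.444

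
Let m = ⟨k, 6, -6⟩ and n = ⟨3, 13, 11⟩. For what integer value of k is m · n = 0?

m · n = k·3 + 6·13 + (-6)·11 = 12 + 3k
Set equal to 0: 3k = -12, so k = -4.

-4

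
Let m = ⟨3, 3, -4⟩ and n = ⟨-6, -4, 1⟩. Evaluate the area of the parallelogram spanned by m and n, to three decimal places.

i: 3·1 - (-4)·(-4) = 3 - 16 = -13
j: (-4)·(-6) - 3·1 = 24 - 3 = 21
k: 3·(-4) - 3·(-6) = -12 - (-18) = 6
m × n = (-13, 21, 6)
|m × n| = √((-13)² + 21² + 6²) = √646 ≈ 25.4165

25.417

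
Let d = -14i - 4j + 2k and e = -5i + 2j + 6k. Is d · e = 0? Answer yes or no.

d · e = (-14)·(-5) + (-4)·2 + 2·6 = 70 - 8 + 12 = 74
Nonzero, so the vectors are not orthogonal.

no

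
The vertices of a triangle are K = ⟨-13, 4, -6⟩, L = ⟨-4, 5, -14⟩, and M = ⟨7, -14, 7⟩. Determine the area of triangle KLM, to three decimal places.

178.195

KL = (9, 1, -8),  KM = (20, -18, 13)
i: 1·13 - (-8)·(-18) = 13 - 144 = -131
j: (-8)·20 - 9·13 = -160 - 117 = -277
k: 9·(-18) - 1·20 = -162 - 20 = -182
KL × KM = (-131, -277, -182)
|KL × KM| = √127014 ≈ 356.3902
area = ½ · 356.3902 ≈ 178.195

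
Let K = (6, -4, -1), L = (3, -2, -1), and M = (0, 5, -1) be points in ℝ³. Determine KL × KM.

KL = (-3, 2, 0)
KM = (-6, 9, 0)
i: 2·0 - 0·9 = 0 - 0 = 0
j: 0·(-6) - (-3)·0 = 0 - 0 = 0
k: (-3)·9 - 2·(-6) = -27 - (-12) = -15
KL × KM = (0, 0, -15)

(0, 0, -15)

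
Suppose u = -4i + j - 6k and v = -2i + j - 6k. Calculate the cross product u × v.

i: 1·(-6) - (-6)·1 = -6 - (-6) = 0
j: (-6)·(-2) - (-4)·(-6) = 12 - 24 = -12
k: (-4)·1 - 1·(-2) = -4 - (-2) = -2
u × v = (0, -12, -2)

(0, -12, -2)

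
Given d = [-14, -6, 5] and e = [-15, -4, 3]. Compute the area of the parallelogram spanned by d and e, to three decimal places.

i: (-6)·3 - 5·(-4) = -18 - (-20) = 2
j: 5·(-15) - (-14)·3 = -75 - (-42) = -33
k: (-14)·(-4) - (-6)·(-15) = 56 - 90 = -34
d × e = (2, -33, -34)
|d × e| = √(2² + (-33)² + (-34)²) = √2249 ≈ 47.4236

47.424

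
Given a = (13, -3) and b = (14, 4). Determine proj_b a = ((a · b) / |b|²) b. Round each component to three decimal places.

a · b = 13·14 + (-3)·4 = 182 - 12 = 170
|b|² = 196 + 16 = 212
proj_b a = (170/212) · (14, 4) ≈ (11.226, 3.208)

(11.226, 3.208)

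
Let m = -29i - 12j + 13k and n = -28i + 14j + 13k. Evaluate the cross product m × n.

(-338, 13, -742)

i: (-12)·13 - 13·14 = -156 - 182 = -338
j: 13·(-28) - (-29)·13 = -364 - (-377) = 13
k: (-29)·14 - (-12)·(-28) = -406 - 336 = -742
m × n = (-338, 13, -742)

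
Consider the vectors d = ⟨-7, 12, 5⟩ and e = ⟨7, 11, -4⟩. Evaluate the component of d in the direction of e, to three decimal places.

4.619

d · e = (-7)·7 + 12·11 + 5·(-4) = -49 + 132 - 20 = 63
|e| = √(49 + 121 + 16) = √186 ≈ 13.6382
comp_e d = 63 / √186 ≈ 4.619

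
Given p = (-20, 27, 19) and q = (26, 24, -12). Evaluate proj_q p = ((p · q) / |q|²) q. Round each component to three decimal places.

p · q = (-20)·26 + 27·24 + 19·(-12) = -520 + 648 - 228 = -100
|q|² = 676 + 576 + 144 = 1396
proj_q p = (-100/1396) · (26, 24, -12) ≈ (-1.862, -1.719, 0.860)

(-1.862, -1.719, 0.860)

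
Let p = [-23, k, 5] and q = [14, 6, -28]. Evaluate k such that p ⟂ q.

p · q = (-23)·14 + k·6 + 5·(-28) = -462 + 6k
Set equal to 0: 6k = 462, so k = 77.

77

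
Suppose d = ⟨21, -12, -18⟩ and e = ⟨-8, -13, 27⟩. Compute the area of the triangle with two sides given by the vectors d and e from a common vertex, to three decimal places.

i: (-12)·27 - (-18)·(-13) = -324 - 234 = -558
j: (-18)·(-8) - 21·27 = 144 - 567 = -423
k: 21·(-13) - (-12)·(-8) = -273 - 96 = -369
d × e = (-558, -423, -369)
|d × e| = √((-558)² + (-423)² + (-369)²) = √626454 ≈ 791.4885
area = ½ · 791.4885 ≈ 395.744

395.744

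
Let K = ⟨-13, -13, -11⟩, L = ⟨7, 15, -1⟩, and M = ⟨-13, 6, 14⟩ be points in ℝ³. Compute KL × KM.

KL = (20, 28, 10)
KM = (0, 19, 25)
i: 28·25 - 10·19 = 700 - 190 = 510
j: 10·0 - 20·25 = 0 - 500 = -500
k: 20·19 - 28·0 = 380 - 0 = 380
KL × KM = (510, -500, 380)

(510, -500, 380)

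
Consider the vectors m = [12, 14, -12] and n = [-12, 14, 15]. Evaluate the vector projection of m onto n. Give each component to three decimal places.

m · n = 12·(-12) + 14·14 + (-12)·15 = -144 + 196 - 180 = -128
|n|² = 144 + 196 + 225 = 565
proj_n m = (-128/565) · (-12, 14, 15) ≈ (2.719, -3.172, -3.398)

(2.719, -3.172, -3.398)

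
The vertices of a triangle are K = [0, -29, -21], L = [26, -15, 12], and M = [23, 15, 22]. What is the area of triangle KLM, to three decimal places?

617.872

KL = (26, 14, 33),  KM = (23, 44, 43)
i: 14·43 - 33·44 = 602 - 1452 = -850
j: 33·23 - 26·43 = 759 - 1118 = -359
k: 26·44 - 14·23 = 1144 - 322 = 822
KL × KM = (-850, -359, 822)
|KL × KM| = √1527065 ≈ 1235.7447
area = ½ · 1235.7447 ≈ 617.872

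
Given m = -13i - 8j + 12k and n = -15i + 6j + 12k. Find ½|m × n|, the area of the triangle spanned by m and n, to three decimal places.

130.388

i: (-8)·12 - 12·6 = -96 - 72 = -168
j: 12·(-15) - (-13)·12 = -180 - (-156) = -24
k: (-13)·6 - (-8)·(-15) = -78 - 120 = -198
m × n = (-168, -24, -198)
|m × n| = √((-168)² + (-24)² + (-198)²) = √68004 ≈ 260.7758
area = ½ · 260.7758 ≈ 130.388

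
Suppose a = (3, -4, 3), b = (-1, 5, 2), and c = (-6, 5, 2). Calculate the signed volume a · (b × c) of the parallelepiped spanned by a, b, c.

115

b × c:
i: 5·2 - 2·5 = 10 - 10 = 0
j: 2·(-6) - (-1)·2 = -12 - (-2) = -10
k: (-1)·5 - 5·(-6) = -5 - (-30) = 25
b × c = (0, -10, 25)
a · (b × c) = 3·0 + (-4)·(-10) + 3·25 = 0 + 40 + 75 = 115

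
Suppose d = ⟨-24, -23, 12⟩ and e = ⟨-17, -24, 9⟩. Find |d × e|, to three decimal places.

i: (-23)·9 - 12·(-24) = -207 - (-288) = 81
j: 12·(-17) - (-24)·9 = -204 - (-216) = 12
k: (-24)·(-24) - (-23)·(-17) = 576 - 391 = 185
d × e = (81, 12, 185)
|d × e| = √(81² + 12² + 185²) = √40930 ≈ 202.3116

202.312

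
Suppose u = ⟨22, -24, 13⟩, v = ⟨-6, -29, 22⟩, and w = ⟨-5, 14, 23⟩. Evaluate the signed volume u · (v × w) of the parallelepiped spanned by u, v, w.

v × w:
i: (-29)·23 - 22·14 = -667 - 308 = -975
j: 22·(-5) - (-6)·23 = -110 - (-138) = 28
k: (-6)·14 - (-29)·(-5) = -84 - 145 = -229
v × w = (-975, 28, -229)
u · (v × w) = 22·(-975) + (-24)·28 + 13·(-229) = -21450 - 672 - 2977 = -25099

-25099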